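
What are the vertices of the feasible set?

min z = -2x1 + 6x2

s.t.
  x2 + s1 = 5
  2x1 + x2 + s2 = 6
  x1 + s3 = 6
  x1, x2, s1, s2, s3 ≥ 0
Each vertex is the intersection of two constraint boundaries that also satisfies all remaining constraints:
  x1 = 0 and x2 = 0 → (0, 0)
  2x1 + x2 = 6 and x2 = 0 → (3, 0)
  x2 = 5 and 2x1 + x2 = 6 → (0.5, 5)
  x2 = 5 and x1 = 0 → (0, 5)

Vertices: (0, 0), (3, 0), (0.5, 5), (0, 5)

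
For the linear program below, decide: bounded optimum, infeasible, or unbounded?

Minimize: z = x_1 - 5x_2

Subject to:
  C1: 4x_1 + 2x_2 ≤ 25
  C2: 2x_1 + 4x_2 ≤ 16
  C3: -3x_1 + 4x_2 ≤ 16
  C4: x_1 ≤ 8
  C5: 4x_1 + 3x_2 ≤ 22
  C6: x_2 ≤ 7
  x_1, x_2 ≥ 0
The point (0, 4) satisfies every constraint, so the LP is feasible; the constraints give x_1 ≤ 8 and x_2 ≤ 7, which with x_1, x_2 ≥ 0 keep the feasible region inside a bounded box. A feasible, bounded LP attains a finite optimum at a vertex.

The LP has an optimal solution: (0, 4) with z = -20.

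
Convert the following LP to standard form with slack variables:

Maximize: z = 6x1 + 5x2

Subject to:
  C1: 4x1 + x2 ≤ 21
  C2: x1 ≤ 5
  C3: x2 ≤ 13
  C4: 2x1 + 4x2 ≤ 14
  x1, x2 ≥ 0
max z = 6x1 + 5x2

s.t.
  4x1 + x2 + s1 = 21
  x1 + s2 = 5
  x2 + s3 = 13
  2x1 + 4x2 + s4 = 14
  x1, x2, s1, s2, s3, s4 ≥ 0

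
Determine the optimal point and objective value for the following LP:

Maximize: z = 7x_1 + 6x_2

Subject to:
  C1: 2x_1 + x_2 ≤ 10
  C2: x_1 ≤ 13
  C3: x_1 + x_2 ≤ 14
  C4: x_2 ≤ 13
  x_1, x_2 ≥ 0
x_1 = 0, x_2 = 10, z = 60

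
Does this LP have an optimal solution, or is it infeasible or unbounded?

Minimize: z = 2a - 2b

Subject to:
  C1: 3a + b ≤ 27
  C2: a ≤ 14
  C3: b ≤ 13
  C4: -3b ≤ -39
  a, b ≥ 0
The point (0, 13) satisfies every constraint, so the LP is feasible; the constraints give a ≤ 14 and b ≤ 13, which with a, b ≥ 0 keep the feasible region inside a bounded box. A feasible, bounded LP attains a finite optimum at a vertex.

Evaluating z = 2a - 2b at each vertex:
  (4.667, 13): z = -16.67
  (0, 13): z = -26

The LP has an optimal solution: (0, 13) with z = -26.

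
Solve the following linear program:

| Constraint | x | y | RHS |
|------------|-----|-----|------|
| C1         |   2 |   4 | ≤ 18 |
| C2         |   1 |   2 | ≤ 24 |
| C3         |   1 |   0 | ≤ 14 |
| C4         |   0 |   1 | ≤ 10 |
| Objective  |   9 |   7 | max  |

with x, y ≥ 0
x = 9, y = 0, z = 81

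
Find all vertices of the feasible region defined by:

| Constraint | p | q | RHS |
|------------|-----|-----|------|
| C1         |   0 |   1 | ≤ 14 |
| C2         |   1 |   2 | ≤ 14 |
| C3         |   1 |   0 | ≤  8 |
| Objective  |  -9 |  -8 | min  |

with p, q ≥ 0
Each vertex is the intersection of two constraint boundaries that also satisfies all remaining constraints:
  p = 0 and q = 0 → (0, 0)
  p = 8 and q = 0 → (8, 0)
  p + 2q = 14 and p = 8 → (8, 3)
  p + 2q = 14 and p = 0 → (0, 7)

Vertices: (0, 0), (8, 0), (8, 3), (0, 7)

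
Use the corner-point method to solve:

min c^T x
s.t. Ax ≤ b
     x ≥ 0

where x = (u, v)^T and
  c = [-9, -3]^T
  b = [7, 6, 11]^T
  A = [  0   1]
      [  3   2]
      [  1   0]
u = 2, v = 0, z = -18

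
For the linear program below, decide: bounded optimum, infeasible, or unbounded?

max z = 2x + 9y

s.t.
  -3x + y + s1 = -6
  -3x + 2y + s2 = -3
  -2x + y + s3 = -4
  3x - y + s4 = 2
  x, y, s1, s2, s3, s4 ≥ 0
The row 3x - y + s4 = 2 with s4 ≥ 0 requires 3x - y ≤ 2, while the row -3x + y + s1 = -6 with s1 ≥ 0 is equivalent to 3x - y ≥ 6. Together they would need 6 ≤ 3x - y ≤ 2, which is impossible since 6 > 2. No point satisfies all constraints.

Infeasible: no point satisfies all constraints simultaneously.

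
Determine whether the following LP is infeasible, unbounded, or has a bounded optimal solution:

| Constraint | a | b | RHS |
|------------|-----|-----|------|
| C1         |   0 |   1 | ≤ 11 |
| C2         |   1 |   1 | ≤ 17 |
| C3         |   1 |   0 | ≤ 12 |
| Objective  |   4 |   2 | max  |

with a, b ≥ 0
The point (12, 5) satisfies every constraint, so the LP is feasible; the constraints give a ≤ 12 and b ≤ 11, which with a, b ≥ 0 keep the feasible region inside a bounded box. A feasible, bounded LP attains a finite optimum at a vertex.

Evaluating z = 4a + 2b at each vertex:
  (0, 0): z = 0
  (12, 0): z = 48
  (12, 5): z = 58
  (6, 11): z = 46
  (0, 11): z = 22

Bounded optimum: z* = 58 at (12, 5).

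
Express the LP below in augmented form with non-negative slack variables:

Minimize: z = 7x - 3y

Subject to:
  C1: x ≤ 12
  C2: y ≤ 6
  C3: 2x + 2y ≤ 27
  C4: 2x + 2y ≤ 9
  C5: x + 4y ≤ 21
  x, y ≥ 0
min z = 7x - 3y

s.t.
  x + s1 = 12
  y + s2 = 6
  2x + 2y + s3 = 27
  2x + 2y + s4 = 9
  x + 4y + s5 = 21
  x, y, s1, s2, s3, s4, s5 ≥ 0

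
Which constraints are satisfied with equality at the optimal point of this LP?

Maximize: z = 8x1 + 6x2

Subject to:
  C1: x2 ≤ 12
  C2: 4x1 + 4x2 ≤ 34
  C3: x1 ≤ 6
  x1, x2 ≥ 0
Optimal: x1 = 6, x2 = 2.5
Slack at optimum:
  C1: slack = 9.5
  C2: slack = 0 (binding)
  C3: slack = 0 (binding)
  x1 ≥ 0: x1 = 6
  x2 ≥ 0: x2 = 2.5
Binding constraints: C2, C3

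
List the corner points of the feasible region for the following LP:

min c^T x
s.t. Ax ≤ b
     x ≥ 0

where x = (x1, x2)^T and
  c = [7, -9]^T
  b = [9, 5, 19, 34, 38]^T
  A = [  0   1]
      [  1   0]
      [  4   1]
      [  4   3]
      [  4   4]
Each vertex is the intersection of two constraint boundaries that also satisfies all remaining constraints:
  x1 = 0 and x2 = 0 → (0, 0)
  4x1 + x2 = 19 and x2 = 0 → (4.75, 0)
  4x1 + x2 = 19 and 4x1 + 4x2 = 38 → (3.167, 6.333)
  x2 = 9 and 4x1 + 4x2 = 38 → (0.5, 9)
  x2 = 9 and x1 = 0 → (0, 9)

Vertices: (0, 0), (4.75, 0), (3.167, 6.333), (0.5, 9), (0, 9)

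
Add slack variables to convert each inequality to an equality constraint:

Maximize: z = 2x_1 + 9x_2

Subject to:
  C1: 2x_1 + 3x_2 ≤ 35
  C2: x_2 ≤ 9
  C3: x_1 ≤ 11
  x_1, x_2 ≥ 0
max z = 2x_1 + 9x_2

s.t.
  2x_1 + 3x_2 + s1 = 35
  x_2 + s2 = 9
  x_1 + s3 = 11
  x_1, x_2, s1, s2, s3 ≥ 0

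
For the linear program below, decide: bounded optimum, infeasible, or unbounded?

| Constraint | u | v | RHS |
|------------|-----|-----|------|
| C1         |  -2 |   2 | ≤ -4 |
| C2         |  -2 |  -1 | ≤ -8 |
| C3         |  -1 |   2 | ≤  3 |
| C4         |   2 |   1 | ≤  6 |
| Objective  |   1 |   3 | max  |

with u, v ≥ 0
C4 requires 2u + v ≤ 6, while C2 (-2u - v ≤ -8) is equivalent to 2u + v ≥ 8. Together they would need 8 ≤ 2u + v ≤ 6, which is impossible since 8 > 6. No point satisfies all constraints.

Infeasible — the constraint set is empty.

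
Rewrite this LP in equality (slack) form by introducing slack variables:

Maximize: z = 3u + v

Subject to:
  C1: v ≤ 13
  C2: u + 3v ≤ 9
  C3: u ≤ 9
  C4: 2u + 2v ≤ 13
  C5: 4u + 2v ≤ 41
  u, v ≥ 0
max z = 3u + v

s.t.
  v + s1 = 13
  u + 3v + s2 = 9
  u + s3 = 9
  2u + 2v + s4 = 13
  4u + 2v + s5 = 41
  u, v, s1, s2, s3, s4, s5 ≥ 0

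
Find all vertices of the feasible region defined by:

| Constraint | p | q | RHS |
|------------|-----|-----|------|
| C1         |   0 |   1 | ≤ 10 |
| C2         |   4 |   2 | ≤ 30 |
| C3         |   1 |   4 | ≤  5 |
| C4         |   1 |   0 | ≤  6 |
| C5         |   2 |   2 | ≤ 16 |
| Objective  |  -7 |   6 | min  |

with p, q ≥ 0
Each vertex is the intersection of two constraint boundaries that also satisfies all remaining constraints:
  p = 0 and q = 0 → (0, 0)
  p + 4q = 5 and q = 0 → (5, 0)
  p + 4q = 5 and p = 0 → (0, 1.25)

Vertices: (0, 0), (5, 0), (0, 1.25)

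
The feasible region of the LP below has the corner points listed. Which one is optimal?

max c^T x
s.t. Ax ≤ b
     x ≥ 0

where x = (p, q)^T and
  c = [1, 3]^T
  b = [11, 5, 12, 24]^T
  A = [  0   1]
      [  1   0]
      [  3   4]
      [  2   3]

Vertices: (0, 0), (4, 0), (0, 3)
Evaluating z = p + 3q at each vertex:
  (0, 0): z = 0
  (4, 0): z = 4
  (0, 3): z = 9

The largest value is z = 9, attained at (0, 3).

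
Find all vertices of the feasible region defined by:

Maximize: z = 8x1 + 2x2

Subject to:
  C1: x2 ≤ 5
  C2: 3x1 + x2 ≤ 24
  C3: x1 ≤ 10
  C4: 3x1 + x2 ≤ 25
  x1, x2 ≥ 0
Each vertex is the intersection of two constraint boundaries that also satisfies all remaining constraints:
  x1 = 0 and x2 = 0 → (0, 0)
  3x1 + x2 = 24 and x2 = 0 → (8, 0)
  x2 = 5 and 3x1 + x2 = 24 → (6.333, 5)
  x2 = 5 and x1 = 0 → (0, 5)

Vertices: (0, 0), (8, 0), (6.333, 5), (0, 5)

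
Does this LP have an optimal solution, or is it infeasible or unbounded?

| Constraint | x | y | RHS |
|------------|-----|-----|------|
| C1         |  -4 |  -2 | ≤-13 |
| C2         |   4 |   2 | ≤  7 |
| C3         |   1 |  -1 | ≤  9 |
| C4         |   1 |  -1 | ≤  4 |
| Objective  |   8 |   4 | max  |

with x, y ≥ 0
C2 requires 4x + 2y ≤ 7, while C1 (-4x - 2y ≤ -13) is equivalent to 4x + 2y ≥ 13. Together they would need 13 ≤ 4x + 2y ≤ 7, which is impossible since 13 > 7. No point satisfies all constraints.

Infeasible: no point satisfies all constraints simultaneously.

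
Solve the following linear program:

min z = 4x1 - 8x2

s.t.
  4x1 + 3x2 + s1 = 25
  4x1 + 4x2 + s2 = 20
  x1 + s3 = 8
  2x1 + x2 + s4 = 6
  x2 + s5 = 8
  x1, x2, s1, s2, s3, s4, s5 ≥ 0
Each vertex is the intersection of two constraint boundaries that also satisfies all remaining constraints:
  x1 = 0 and x2 = 0 → (0, 0)
  2x1 + x2 = 6 and x2 = 0 → (3, 0)
  4x1 + 4x2 = 20 and 2x1 + x2 = 6 → (1, 4)
  4x1 + 4x2 = 20 and x1 = 0 → (0, 5)

Evaluating z = 4x1 - 8x2 at each vertex:
  (0, 0): z = 0
  (3, 0): z = 12
  (1, 4): z = -28
  (0, 5): z = -40

The minimum is at (0, 5) with z = -40.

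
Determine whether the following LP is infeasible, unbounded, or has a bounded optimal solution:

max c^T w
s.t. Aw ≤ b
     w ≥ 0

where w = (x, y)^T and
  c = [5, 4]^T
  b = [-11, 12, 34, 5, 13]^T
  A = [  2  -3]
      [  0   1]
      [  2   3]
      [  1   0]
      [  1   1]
The point (5, 8) satisfies every constraint, so the LP is feasible; the constraints give x ≤ 5 and y ≤ 12, which with x, y ≥ 0 keep the feasible region inside a bounded box. A feasible, bounded LP attains a finite optimum at a vertex.

The LP has an optimal solution: (5, 8) with z = 57.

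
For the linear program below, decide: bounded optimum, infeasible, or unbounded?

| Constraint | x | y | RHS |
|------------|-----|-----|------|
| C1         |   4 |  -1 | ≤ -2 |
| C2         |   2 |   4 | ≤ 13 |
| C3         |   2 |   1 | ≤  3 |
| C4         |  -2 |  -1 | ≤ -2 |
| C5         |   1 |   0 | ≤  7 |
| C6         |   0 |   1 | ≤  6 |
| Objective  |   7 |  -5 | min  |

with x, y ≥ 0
The point (0, 3) satisfies every constraint, so the LP is feasible; the constraints give x ≤ 7 and y ≤ 6, which with x, y ≥ 0 keep the feasible region inside a bounded box. A feasible, bounded LP attains a finite optimum at a vertex.

Evaluating z = 7x - 5y at each vertex:
  (0, 2): z = -10
  (0.1667, 2.667): z = -12.17
  (0, 3): z = -15

Bounded optimum: z* = -15 at (0, 3).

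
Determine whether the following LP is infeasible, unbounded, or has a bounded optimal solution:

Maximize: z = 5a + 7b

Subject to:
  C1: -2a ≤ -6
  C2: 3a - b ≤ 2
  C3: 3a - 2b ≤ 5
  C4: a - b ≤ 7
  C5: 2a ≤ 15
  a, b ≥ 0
Feasible point: (3, 7) satisfies every constraint, so the LP is feasible.
Direction d = (0, 1): for each constraint row a, a·d ≤ 0 —
  (-2)(0) + (0)(1) = 0 ≤ 0
  (3)(0) + (-1)(1) = -1 ≤ 0
  (3)(0) + (-2)(1) = -2 ≤ 0
  (1)(0) + (-1)(1) = -1 ≤ 0
  (2)(0) + (0)(1) = 0 ≤ 0
and d ≥ 0, so (3, 7) + t·d stays feasible for every t ≥ 0. Along this ray z = 5a + 7b changes by 7 per unit t, so z → +∞.

The LP is unbounded; z can be made arbitrarily large.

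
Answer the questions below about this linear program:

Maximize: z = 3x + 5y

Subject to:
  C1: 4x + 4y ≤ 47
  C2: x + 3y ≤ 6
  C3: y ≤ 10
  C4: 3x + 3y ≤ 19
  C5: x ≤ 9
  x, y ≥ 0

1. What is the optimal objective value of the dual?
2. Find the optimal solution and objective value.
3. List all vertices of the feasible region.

1. 18 (by strong duality, equal to the primal optimum)
2. x = 6, y = 0, z = 18
3. (0, 0), (6, 0), (0, 2)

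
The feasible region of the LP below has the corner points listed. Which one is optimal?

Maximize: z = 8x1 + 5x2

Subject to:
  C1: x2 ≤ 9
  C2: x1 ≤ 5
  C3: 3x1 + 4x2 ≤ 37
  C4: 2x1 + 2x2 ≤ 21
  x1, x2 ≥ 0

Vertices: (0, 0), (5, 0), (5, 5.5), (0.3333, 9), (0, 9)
Evaluating z = 8x1 + 5x2 at each vertex:
  (0, 0): z = 0
  (5, 0): z = 40
  (5, 5.5): z = 67.5
  (0.3333, 9): z = 47.67
  (0, 9): z = 45

The largest value is z = 67.5, attained at (5, 5.5).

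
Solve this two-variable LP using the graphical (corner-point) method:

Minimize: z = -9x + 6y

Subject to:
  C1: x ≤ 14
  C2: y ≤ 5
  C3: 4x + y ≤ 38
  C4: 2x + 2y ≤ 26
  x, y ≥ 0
x = 9.5, y = 0, z = -85.5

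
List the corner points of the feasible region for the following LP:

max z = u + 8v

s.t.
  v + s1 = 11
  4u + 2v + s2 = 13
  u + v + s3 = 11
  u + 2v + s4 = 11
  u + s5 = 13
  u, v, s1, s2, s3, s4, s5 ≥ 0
Each vertex is the intersection of two constraint boundaries that also satisfies all remaining constraints:
  u = 0 and v = 0 → (0, 0)
  4u + 2v = 13 and v = 0 → (3.25, 0)
  4u + 2v = 13 and u + 2v = 11 → (0.6667, 5.167)
  u + 2v = 11 and u = 0 → (0, 5.5)

Vertices: (0, 0), (3.25, 0), (0.6667, 5.167), (0, 5.5)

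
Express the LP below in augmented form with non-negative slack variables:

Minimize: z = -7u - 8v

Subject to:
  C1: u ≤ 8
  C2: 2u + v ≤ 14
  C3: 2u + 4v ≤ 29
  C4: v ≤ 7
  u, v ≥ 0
min z = -7u - 8v

s.t.
  u + s1 = 8
  2u + v + s2 = 14
  2u + 4v + s3 = 29
  v + s4 = 7
  u, v, s1, s2, s3, s4 ≥ 0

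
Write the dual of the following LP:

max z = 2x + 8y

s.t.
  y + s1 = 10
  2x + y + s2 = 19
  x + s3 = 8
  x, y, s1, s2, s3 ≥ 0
Minimize: z = 10y1 + 19y2 + 8y3

Subject to:
  C1: -2y2 - y3 ≤ -2
  C2: -y1 - y2 ≤ -8
  y1, y2, y3 ≥ 0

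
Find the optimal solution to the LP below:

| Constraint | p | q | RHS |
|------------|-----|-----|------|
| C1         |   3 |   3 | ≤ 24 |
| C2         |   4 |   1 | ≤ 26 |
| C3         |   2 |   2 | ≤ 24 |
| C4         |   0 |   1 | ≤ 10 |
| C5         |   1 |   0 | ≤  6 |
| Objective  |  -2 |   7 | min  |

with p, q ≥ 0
Each vertex is the intersection of two constraint boundaries that also satisfies all remaining constraints:
  p = 0 and q = 0 → (0, 0)
  p = 6 and q = 0 → (6, 0)
  3p + 3q = 24 and 4p + q = 26 → (6, 2)
  3p + 3q = 24 and p = 0 → (0, 8)

Evaluating z = -2p + 7q at each vertex:
  (0, 0): z = 0
  (6, 0): z = -12
  (6, 2): z = 2
  (0, 8): z = 56

The minimum is at (6, 0) with z = -12.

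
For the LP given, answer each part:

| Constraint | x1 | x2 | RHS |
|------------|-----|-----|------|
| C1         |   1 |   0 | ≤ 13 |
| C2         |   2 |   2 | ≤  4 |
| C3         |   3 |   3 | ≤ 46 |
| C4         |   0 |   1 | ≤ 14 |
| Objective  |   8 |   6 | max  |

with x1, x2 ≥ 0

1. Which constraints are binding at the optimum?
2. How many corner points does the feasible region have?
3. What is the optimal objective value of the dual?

1. C2, x2 ≥ 0
2. 3
3. 16 (by strong duality, equal to the primal optimum)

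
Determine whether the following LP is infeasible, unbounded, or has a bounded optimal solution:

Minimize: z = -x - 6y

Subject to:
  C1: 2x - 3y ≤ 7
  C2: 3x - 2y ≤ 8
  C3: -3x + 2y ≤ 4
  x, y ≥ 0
Feasible point: (0, 0) satisfies every constraint, so the LP is feasible.
Direction d = (2, 3): for each constraint row a, a·d ≤ 0 —
  (2)(2) + (-3)(3) = -5 ≤ 0
  (3)(2) + (-2)(3) = 0 ≤ 0
  (-3)(2) + (2)(3) = 0 ≤ 0
and d ≥ 0, so (0, 0) + t·d stays feasible for every t ≥ 0. Along this ray z = -x - 6y changes by -20 per unit t, so z → −∞.

Unbounded — the objective can decrease without bound over the feasible region.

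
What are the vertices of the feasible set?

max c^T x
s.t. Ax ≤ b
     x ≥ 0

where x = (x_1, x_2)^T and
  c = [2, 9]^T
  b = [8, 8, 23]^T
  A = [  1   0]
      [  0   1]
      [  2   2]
Each vertex is the intersection of two constraint boundaries that also satisfies all remaining constraints:
  x_1 = 0 and x_2 = 0 → (0, 0)
  x_1 = 8 and x_2 = 0 → (8, 0)
  x_1 = 8 and 2x_1 + 2x_2 = 23 → (8, 3.5)
  x_2 = 8 and 2x_1 + 2x_2 = 23 → (3.5, 8)
  x_2 = 8 and x_1 = 0 → (0, 8)

Vertices: (0, 0), (8, 0), (8, 3.5), (3.5, 8), (0, 8)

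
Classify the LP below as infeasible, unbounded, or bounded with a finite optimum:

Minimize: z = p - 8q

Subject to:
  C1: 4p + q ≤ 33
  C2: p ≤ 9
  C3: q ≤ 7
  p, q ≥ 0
The point (0, 7) satisfies every constraint, so the LP is feasible; the constraints give p ≤ 9 and q ≤ 7, which with p, q ≥ 0 keep the feasible region inside a bounded box. A feasible, bounded LP attains a finite optimum at a vertex.

Evaluating z = p - 8q at each vertex:
  (0, 0): z = 0
  (8.25, 0): z = 8.25
  (6.5, 7): z = -49.5
  (0, 7): z = -56

Feasible with finite optimum z* = -56 at (0, 7).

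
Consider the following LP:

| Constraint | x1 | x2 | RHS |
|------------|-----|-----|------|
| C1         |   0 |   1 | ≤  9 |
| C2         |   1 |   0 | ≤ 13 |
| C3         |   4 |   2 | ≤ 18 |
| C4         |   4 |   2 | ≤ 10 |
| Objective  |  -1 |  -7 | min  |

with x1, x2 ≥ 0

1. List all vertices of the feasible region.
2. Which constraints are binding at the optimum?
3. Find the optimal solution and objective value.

1. (0, 0), (2.5, 0), (0, 5)
2. C4, x1 ≥ 0
3. x1 = 0, x2 = 5, z = -35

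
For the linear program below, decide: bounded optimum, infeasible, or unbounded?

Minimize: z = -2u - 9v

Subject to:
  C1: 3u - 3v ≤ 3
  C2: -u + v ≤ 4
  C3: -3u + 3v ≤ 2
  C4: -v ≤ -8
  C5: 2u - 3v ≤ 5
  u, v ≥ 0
Feasible point: (8, 8) satisfies every constraint, so the LP is feasible.
Direction d = (1, 1): for each constraint row a, a·d ≤ 0 —
  (3)(1) + (-3)(1) = 0 ≤ 0
  (-1)(1) + (1)(1) = 0 ≤ 0
  (-3)(1) + (3)(1) = 0 ≤ 0
  (0)(1) + (-1)(1) = -1 ≤ 0
  (2)(1) + (-3)(1) = -1 ≤ 0
and d ≥ 0, so (8, 8) + t·d stays feasible for every t ≥ 0. Along this ray z = -2u - 9v changes by -11 per unit t, so z → −∞.

The LP is unbounded; z can be made arbitrarily small.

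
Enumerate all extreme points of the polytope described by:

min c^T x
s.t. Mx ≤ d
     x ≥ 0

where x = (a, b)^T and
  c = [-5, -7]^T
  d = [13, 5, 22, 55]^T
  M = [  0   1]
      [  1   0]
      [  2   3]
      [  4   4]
Each vertex is the intersection of two constraint boundaries that also satisfies all remaining constraints:
  a = 0 and b = 0 → (0, 0)
  a = 5 and b = 0 → (5, 0)
  a = 5 and 2a + 3b = 22 → (5, 4)
  2a + 3b = 22 and a = 0 → (0, 7.333)

Vertices: (0, 0), (5, 0), (5, 4), (0, 7.333)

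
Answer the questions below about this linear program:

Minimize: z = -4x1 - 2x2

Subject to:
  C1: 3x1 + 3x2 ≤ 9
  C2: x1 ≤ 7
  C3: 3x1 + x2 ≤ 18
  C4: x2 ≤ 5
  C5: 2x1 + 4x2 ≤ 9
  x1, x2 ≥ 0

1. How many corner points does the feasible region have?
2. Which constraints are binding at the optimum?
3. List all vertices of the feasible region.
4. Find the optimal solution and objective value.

1. 4
2. C1, x2 ≥ 0
3. (0, 0), (3, 0), (1.5, 1.5), (0, 2.25)
4. x1 = 3, x2 = 0, z = -12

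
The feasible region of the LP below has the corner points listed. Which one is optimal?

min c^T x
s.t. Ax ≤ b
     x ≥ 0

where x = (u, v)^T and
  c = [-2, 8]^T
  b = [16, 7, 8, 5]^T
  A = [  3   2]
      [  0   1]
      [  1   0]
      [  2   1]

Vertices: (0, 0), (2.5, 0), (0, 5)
Evaluating z = -2u + 8v at each vertex:
  (0, 0): z = 0
  (2.5, 0): z = -5
  (0, 5): z = 40

The smallest value is z = -5, attained at (2.5, 0).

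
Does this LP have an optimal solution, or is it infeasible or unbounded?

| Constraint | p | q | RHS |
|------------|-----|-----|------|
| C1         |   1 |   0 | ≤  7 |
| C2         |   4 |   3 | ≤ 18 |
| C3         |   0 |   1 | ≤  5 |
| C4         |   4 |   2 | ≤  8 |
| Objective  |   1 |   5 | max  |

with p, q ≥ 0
The point (0, 4) satisfies every constraint, so the LP is feasible; the constraints give p ≤ 7 and q ≤ 5, which with p, q ≥ 0 keep the feasible region inside a bounded box. A feasible, bounded LP attains a finite optimum at a vertex.

Evaluating z = p + 5q at each vertex:
  (0, 0): z = 0
  (2, 0): z = 2
  (0, 4): z = 20

Feasible with finite optimum z* = 20 at (0, 4).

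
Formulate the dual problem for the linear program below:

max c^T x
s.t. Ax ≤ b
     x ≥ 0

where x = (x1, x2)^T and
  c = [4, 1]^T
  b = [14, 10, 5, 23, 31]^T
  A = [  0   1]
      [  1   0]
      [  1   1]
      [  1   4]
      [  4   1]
Minimize: z = 14y1 + 10y2 + 5y3 + 23y4 + 31y5

Subject to:
  C1: -y2 - y3 - y4 - 4y5 ≤ -4
  C2: -y1 - y3 - 4y4 - y5 ≤ -1
  y1, y2, y3, y4, y5 ≥ 0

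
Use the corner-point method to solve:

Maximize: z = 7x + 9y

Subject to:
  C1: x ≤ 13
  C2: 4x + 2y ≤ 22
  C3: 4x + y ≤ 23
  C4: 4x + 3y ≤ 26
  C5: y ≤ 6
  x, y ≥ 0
x = 2, y = 6, z = 68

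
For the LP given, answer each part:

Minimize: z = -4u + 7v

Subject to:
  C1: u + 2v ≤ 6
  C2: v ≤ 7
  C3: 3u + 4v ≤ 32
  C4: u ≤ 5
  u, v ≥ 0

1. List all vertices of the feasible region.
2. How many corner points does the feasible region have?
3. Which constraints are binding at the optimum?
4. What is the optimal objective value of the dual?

1. (0, 0), (5, 0), (5, 0.5), (0, 3)
2. 4
3. C4, v ≥ 0
4. -20 (by strong duality, equal to the primal optimum)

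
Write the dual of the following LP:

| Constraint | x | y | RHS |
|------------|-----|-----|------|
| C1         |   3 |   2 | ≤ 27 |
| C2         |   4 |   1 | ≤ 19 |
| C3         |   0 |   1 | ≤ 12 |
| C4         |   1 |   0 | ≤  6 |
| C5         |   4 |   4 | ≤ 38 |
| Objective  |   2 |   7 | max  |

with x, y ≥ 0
Minimize: z = 27y1 + 19y2 + 12y3 + 6y4 + 38y5

Subject to:
  C1: -3y1 - 4y2 - y4 - 4y5 ≤ -2
  C2: -2y1 - y2 - y3 - 4y5 ≤ -7
  y1, y2, y3, y4, y5 ≥ 0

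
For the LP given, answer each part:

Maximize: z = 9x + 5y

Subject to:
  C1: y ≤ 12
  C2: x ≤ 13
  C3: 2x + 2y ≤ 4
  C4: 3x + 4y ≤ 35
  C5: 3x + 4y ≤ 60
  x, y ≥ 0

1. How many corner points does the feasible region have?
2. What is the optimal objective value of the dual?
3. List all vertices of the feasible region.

1. 3
2. 18 (by strong duality, equal to the primal optimum)
3. (0, 0), (2, 0), (0, 2)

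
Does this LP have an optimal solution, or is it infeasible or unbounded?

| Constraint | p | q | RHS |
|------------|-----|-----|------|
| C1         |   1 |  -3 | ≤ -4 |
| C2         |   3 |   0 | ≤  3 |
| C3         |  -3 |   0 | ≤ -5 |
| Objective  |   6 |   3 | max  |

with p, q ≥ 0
C2 requires 3p ≤ 3, while C3 (-3p ≤ -5) is equivalent to 3p ≥ 5. Together they would need 5 ≤ 3p ≤ 3, which is impossible since 5 > 3. No point satisfies all constraints.

Infeasible — the constraint set is empty.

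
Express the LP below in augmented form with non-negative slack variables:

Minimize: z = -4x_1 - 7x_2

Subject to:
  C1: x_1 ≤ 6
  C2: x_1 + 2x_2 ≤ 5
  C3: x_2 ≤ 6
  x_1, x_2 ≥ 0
min z = -4x_1 - 7x_2

s.t.
  x_1 + s1 = 6
  x_1 + 2x_2 + s2 = 5
  x_2 + s3 = 6
  x_1, x_2, s1, s2, s3 ≥ 0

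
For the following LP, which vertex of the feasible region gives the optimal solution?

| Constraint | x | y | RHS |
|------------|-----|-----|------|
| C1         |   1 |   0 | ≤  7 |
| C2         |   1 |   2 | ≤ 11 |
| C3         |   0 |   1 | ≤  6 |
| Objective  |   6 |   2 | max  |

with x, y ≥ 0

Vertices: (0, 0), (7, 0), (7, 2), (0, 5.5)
Evaluating z = 6x + 2y at each vertex:
  (0, 0): z = 0
  (7, 0): z = 42
  (7, 2): z = 46
  (0, 5.5): z = 11

The largest value is z = 46, attained at (7, 2).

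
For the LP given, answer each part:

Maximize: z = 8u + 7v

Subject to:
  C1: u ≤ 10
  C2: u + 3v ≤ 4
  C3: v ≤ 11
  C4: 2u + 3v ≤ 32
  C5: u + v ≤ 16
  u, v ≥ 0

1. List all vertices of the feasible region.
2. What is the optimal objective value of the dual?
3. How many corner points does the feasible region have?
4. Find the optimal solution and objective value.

1. (0, 0), (4, 0), (0, 1.333)
2. 32 (by strong duality, equal to the primal optimum)
3. 3
4. u = 4, v = 0, z = 32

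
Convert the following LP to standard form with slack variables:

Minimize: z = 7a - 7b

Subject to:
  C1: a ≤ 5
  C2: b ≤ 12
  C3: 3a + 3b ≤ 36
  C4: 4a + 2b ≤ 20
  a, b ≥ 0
min z = 7a - 7b

s.t.
  a + s1 = 5
  b + s2 = 12
  3a + 3b + s3 = 36
  4a + 2b + s4 = 20
  a, b, s1, s2, s3, s4 ≥ 0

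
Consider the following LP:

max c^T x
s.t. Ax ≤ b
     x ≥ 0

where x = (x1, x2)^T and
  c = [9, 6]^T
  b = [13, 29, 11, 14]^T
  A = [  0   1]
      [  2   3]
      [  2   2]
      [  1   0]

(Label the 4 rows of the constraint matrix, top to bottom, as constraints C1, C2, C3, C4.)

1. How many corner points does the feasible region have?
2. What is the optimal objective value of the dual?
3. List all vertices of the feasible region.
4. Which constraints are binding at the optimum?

1. 3
2. 49.5 (by strong duality, equal to the primal optimum)
3. (0, 0), (5.5, 0), (0, 5.5)
4. C3, x2 ≥ 0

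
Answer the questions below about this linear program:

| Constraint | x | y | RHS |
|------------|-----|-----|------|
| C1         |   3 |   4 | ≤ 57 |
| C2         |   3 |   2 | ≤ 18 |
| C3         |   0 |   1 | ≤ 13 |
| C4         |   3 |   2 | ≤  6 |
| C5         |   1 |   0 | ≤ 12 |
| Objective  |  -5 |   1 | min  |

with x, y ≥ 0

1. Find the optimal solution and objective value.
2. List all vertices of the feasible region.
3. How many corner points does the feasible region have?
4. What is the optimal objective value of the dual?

1. x = 2, y = 0, z = -10
2. (0, 0), (2, 0), (0, 3)
3. 3
4. -10 (by strong duality, equal to the primal optimum)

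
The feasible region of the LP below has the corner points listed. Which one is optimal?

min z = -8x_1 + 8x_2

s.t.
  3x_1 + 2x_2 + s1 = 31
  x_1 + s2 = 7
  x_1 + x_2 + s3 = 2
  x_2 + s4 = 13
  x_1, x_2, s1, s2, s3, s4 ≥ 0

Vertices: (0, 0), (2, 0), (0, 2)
Evaluating z = -8x_1 + 8x_2 at each vertex:
  (0, 0): z = 0
  (2, 0): z = -16
  (0, 2): z = 16

The smallest value is z = -16, attained at (2, 0).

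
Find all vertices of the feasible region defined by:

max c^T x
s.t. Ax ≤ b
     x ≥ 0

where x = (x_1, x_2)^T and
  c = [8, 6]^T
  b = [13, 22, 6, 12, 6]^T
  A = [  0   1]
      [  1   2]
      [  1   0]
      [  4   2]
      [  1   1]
Each vertex is the intersection of two constraint boundaries that also satisfies all remaining constraints:
  x_1 = 0 and x_2 = 0 → (0, 0)
  4x_1 + 2x_2 = 12 and x_2 = 0 → (3, 0)
  4x_1 + 2x_2 = 12 and x_1 + x_2 = 6 → (0, 6)

Vertices: (0, 0), (3, 0), (0, 6)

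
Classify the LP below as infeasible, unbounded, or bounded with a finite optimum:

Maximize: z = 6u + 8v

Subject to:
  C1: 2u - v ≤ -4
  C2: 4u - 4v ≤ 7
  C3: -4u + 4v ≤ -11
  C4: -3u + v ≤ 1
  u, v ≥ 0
C2 requires 4u - 4v ≤ 7, while C3 (-4u + 4v ≤ -11) is equivalent to 4u - 4v ≥ 11. Together they would need 11 ≤ 4u - 4v ≤ 7, which is impossible since 11 > 7. No point satisfies all constraints.

Infeasible: no point satisfies all constraints simultaneously.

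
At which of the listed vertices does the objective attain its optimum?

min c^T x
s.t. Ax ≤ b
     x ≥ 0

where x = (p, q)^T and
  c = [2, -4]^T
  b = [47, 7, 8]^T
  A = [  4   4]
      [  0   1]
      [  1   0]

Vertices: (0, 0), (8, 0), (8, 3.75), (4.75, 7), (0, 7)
Evaluating z = 2p - 4q at each vertex:
  (0, 0): z = 0
  (8, 0): z = 16
  (8, 3.75): z = 1
  (4.75, 7): z = -18.5
  (0, 7): z = -28

The smallest value is z = -28, attained at (0, 7).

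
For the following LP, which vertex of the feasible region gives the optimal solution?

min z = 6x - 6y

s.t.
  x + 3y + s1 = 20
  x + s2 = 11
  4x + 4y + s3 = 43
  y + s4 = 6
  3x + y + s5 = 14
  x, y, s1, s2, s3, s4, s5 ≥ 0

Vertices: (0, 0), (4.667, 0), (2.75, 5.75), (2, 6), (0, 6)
Evaluating z = 6x - 6y at each vertex:
  (0, 0): z = 0
  (4.667, 0): z = 28
  (2.75, 5.75): z = -18
  (2, 6): z = -24
  (0, 6): z = -36

The smallest value is z = -36, attained at (0, 6).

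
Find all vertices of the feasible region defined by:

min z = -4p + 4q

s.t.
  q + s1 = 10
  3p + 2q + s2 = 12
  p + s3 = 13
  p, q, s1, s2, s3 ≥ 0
Each vertex is the intersection of two constraint boundaries that also satisfies all remaining constraints:
  p = 0 and q = 0 → (0, 0)
  3p + 2q = 12 and q = 0 → (4, 0)
  3p + 2q = 12 and p = 0 → (0, 6)

Vertices: (0, 0), (4, 0), (0, 6)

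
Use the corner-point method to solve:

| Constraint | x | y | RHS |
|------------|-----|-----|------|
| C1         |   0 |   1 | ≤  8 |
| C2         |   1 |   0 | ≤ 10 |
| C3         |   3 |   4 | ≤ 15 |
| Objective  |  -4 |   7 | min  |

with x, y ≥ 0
Each vertex is the intersection of two constraint boundaries that also satisfies all remaining constraints:
  x = 0 and y = 0 → (0, 0)
  3x + 4y = 15 and y = 0 → (5, 0)
  3x + 4y = 15 and x = 0 → (0, 3.75)

Evaluating z = -4x + 7y at each vertex:
  (0, 0): z = 0
  (5, 0): z = -20
  (0, 3.75): z = 26.25

The minimum is at (5, 0) with z = -20.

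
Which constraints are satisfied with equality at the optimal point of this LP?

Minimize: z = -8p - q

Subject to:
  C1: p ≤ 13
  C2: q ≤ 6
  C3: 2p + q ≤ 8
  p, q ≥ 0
Optimal: p = 4, q = 0
Slack at optimum:
  C1: slack = 9
  C2: slack = 6
  C3: slack = 0 (binding)
  p ≥ 0: p = 4
  q ≥ 0: q = 0 (binding)
Binding constraints: C3, q ≥ 0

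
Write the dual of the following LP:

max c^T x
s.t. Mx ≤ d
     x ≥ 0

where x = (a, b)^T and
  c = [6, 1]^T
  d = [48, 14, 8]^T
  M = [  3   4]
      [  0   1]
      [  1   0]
Minimize: z = 48y1 + 14y2 + 8y3

Subject to:
  C1: -3y1 - y3 ≤ -6
  C2: -4y1 - y2 ≤ -1
  y1, y2, y3 ≥ 0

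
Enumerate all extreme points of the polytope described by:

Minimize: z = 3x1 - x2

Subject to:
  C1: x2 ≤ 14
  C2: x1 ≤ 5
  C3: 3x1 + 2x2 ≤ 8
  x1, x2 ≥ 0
Each vertex is the intersection of two constraint boundaries that also satisfies all remaining constraints:
  x1 = 0 and x2 = 0 → (0, 0)
  3x1 + 2x2 = 8 and x2 = 0 → (2.667, 0)
  3x1 + 2x2 = 8 and x1 = 0 → (0, 4)

Vertices: (0, 0), (2.667, 0), (0, 4)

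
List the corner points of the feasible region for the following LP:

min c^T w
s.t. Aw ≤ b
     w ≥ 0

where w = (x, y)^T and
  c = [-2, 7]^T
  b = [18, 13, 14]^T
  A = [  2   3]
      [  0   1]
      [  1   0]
Each vertex is the intersection of two constraint boundaries that also satisfies all remaining constraints:
  x = 0 and y = 0 → (0, 0)
  2x + 3y = 18 and y = 0 → (9, 0)
  2x + 3y = 18 and x = 0 → (0, 6)

Vertices: (0, 0), (9, 0), (0, 6)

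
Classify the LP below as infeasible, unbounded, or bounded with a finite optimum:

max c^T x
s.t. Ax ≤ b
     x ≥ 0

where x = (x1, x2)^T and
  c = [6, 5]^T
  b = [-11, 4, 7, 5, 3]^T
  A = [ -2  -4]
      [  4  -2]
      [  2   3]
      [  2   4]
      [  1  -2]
One constraint requires 2x1 + 4x2 ≤ 5, while the constraint -2x1 - 4x2 ≤ -11 is equivalent to 2x1 + 4x2 ≥ 11. Together they would need 11 ≤ 2x1 + 4x2 ≤ 5, which is impossible since 11 > 5. No point satisfies all constraints.

Infeasible: no point satisfies all constraints simultaneously.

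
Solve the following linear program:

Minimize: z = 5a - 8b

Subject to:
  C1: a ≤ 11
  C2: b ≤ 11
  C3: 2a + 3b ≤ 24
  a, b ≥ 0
a = 0, b = 8, z = -64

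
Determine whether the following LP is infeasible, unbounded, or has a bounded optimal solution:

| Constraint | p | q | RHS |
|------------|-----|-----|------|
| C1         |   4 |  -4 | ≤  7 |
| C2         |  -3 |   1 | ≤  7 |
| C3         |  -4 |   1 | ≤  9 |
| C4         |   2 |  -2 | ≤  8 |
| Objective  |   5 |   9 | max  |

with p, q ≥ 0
Feasible point: (0, 0) satisfies every constraint, so the LP is feasible.
Direction d = (1, 1): for each constraint row a, a·d ≤ 0 —
  (4)(1) + (-4)(1) = 0 ≤ 0
  (-3)(1) + (1)(1) = -2 ≤ 0
  (-4)(1) + (1)(1) = -3 ≤ 0
  (2)(1) + (-2)(1) = 0 ≤ 0
and d ≥ 0, so (0, 0) + t·d stays feasible for every t ≥ 0. Along this ray z = 5p + 9q changes by 14 per unit t, so z → +∞.

Unbounded: there is a feasible ray along which z → +∞.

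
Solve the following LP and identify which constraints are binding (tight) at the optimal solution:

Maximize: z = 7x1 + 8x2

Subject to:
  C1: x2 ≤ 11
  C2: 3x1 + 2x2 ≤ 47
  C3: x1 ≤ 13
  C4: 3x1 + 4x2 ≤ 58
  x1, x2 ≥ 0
Optimal: x1 = 12, x2 = 5.5
Slack at optimum:
  C1: slack = 5.5
  C2: slack = 0 (binding)
  C3: slack = 1
  C4: slack = 0 (binding)
  x1 ≥ 0: x1 = 12
  x2 ≥ 0: x2 = 5.5
Binding constraints: C2, C4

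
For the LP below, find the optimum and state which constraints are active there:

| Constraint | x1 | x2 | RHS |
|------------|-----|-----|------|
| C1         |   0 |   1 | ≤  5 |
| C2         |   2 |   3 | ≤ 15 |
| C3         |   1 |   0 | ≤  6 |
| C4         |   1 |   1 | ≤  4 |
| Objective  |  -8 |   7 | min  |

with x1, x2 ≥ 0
Optimal: x1 = 4, x2 = 0
Binding: C4, x2 ≥ 0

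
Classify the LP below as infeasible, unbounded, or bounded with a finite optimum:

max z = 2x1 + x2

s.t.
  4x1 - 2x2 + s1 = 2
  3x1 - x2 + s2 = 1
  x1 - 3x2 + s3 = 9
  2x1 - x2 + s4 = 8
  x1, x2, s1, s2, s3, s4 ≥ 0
Feasible point: (0, 0) satisfies every constraint, so the LP is feasible.
Direction d = (0, 1): for each constraint row a, a·d ≤ 0 —
  (4)(0) + (-2)(1) = -2 ≤ 0
  (3)(0) + (-1)(1) = -1 ≤ 0
  (1)(0) + (-3)(1) = -3 ≤ 0
  (2)(0) + (-1)(1) = -1 ≤ 0
and d ≥ 0, so (0, 0) + t·d stays feasible for every t ≥ 0. Along this ray z = 2x1 + x2 changes by 1 per unit t, so z → +∞.

Unbounded: there is a feasible ray along which z → +∞.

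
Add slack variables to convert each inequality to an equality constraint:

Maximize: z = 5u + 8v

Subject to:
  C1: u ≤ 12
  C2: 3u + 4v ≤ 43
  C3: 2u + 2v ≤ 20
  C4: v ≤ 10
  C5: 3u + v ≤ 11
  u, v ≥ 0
max z = 5u + 8v

s.t.
  u + s1 = 12
  3u + 4v + s2 = 43
  2u + 2v + s3 = 20
  v + s4 = 10
  3u + v + s5 = 11
  u, v, s1, s2, s3, s4, s5 ≥ 0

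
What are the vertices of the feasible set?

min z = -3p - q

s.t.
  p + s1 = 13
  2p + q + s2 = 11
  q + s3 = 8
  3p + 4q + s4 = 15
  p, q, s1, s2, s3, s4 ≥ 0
Each vertex is the intersection of two constraint boundaries that also satisfies all remaining constraints:
  p = 0 and q = 0 → (0, 0)
  3p + 4q = 15 and q = 0 → (5, 0)
  3p + 4q = 15 and p = 0 → (0, 3.75)

Vertices: (0, 0), (5, 0), (0, 3.75)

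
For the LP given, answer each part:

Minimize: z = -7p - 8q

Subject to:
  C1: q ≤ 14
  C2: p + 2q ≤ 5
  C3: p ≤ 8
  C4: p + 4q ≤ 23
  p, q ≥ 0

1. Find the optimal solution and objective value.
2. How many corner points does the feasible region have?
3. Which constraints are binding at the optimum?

1. p = 5, q = 0, z = -35
2. 3
3. C2, q ≥ 0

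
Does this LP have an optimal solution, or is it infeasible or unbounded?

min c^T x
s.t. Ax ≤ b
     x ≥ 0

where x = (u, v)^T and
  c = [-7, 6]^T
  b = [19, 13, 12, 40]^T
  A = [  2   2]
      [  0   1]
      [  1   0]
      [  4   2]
The point (9.5, 0) satisfies every constraint, so the LP is feasible; the constraints give u ≤ 12 and v ≤ 13, which with u, v ≥ 0 keep the feasible region inside a bounded box. A feasible, bounded LP attains a finite optimum at a vertex.

Evaluating z = -7u + 6v at each vertex:
  (0, 0): z = 0
  (9.5, 0): z = -66.5
  (0, 9.5): z = 57

Feasible with finite optimum z* = -66.5 at (9.5, 0).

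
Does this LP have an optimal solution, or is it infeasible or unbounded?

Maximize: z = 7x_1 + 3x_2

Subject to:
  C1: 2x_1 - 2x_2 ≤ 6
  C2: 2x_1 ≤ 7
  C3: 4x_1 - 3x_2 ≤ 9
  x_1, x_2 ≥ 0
Feasible point: (0, 0) satisfies every constraint, so the LP is feasible.
Direction d = (0, 1): for each constraint row a, a·d ≤ 0 —
  (2)(0) + (-2)(1) = -2 ≤ 0
  (2)(0) + (0)(1) = 0 ≤ 0
  (4)(0) + (-3)(1) = -3 ≤ 0
and d ≥ 0, so (0, 0) + t·d stays feasible for every t ≥ 0. Along this ray z = 7x_1 + 3x_2 changes by 3 per unit t, so z → +∞.

Unbounded: there is a feasible ray along which z → +∞.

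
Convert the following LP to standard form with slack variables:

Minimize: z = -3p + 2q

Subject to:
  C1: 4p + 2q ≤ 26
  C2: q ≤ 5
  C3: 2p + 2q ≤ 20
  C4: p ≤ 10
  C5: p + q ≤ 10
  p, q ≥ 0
min z = -3p + 2q

s.t.
  4p + 2q + s1 = 26
  q + s2 = 5
  2p + 2q + s3 = 20
  p + s4 = 10
  p + q + s5 = 10
  p, q, s1, s2, s3, s4, s5 ≥ 0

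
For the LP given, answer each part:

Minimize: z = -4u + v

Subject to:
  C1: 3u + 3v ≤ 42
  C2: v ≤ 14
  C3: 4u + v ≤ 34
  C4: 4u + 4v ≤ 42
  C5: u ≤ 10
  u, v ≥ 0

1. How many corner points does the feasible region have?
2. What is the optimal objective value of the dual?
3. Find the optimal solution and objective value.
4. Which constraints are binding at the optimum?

1. 4
2. -34 (by strong duality, equal to the primal optimum)
3. u = 8.5, v = 0, z = -34
4. C3, v ≥ 0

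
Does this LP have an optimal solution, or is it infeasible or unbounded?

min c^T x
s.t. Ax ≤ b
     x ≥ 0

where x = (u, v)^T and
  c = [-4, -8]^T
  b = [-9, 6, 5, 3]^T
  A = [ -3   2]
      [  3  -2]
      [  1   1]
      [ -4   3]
One constraint requires 3u - 2v ≤ 6, while the constraint -3u + 2v ≤ -9 is equivalent to 3u - 2v ≥ 9. Together they would need 9 ≤ 3u - 2v ≤ 6, which is impossible since 9 > 6. No point satisfies all constraints.

The feasible region is empty; the LP is infeasible.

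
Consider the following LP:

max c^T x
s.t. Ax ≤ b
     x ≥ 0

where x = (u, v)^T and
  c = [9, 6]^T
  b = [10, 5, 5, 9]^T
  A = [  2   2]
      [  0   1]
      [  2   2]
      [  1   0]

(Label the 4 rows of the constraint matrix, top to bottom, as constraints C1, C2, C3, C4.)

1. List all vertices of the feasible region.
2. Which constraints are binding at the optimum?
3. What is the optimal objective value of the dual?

1. (0, 0), (2.5, 0), (0, 2.5)
2. C3, v ≥ 0
3. 22.5 (by strong duality, equal to the primal optimum)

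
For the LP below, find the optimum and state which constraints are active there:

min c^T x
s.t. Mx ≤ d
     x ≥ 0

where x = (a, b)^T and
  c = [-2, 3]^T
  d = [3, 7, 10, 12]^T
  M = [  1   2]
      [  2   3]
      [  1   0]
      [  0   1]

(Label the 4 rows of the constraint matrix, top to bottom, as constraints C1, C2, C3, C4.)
Optimal: a = 3, b = 0
Binding: C1, b ≥ 0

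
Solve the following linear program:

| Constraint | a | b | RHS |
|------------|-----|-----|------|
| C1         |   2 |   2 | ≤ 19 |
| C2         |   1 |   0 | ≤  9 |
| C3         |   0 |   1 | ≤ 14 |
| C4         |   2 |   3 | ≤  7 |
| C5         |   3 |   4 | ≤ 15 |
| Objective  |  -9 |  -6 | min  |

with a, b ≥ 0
a = 3.5, b = 0, z = -31.5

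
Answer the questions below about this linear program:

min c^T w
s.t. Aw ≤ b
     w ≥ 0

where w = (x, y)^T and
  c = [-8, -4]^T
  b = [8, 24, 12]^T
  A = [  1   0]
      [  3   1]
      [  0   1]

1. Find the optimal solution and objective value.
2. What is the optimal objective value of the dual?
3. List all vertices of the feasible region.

1. x = 4, y = 12, z = -80
2. -80 (by strong duality, equal to the primal optimum)
3. (0, 0), (8, 0), (4, 12), (0, 12)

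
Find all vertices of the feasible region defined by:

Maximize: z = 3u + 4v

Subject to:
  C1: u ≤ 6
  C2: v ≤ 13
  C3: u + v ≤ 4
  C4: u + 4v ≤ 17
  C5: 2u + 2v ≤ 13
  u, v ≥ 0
Each vertex is the intersection of two constraint boundaries that also satisfies all remaining constraints:
  u = 0 and v = 0 → (0, 0)
  u + v = 4 and v = 0 → (4, 0)
  u + v = 4 and u = 0 → (0, 4)

Vertices: (0, 0), (4, 0), (0, 4)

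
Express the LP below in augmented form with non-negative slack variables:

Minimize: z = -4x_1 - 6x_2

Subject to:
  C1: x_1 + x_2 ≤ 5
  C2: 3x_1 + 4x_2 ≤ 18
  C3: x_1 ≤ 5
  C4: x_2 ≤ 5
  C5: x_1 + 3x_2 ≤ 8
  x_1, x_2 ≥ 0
min z = -4x_1 - 6x_2

s.t.
  x_1 + x_2 + s1 = 5
  3x_1 + 4x_2 + s2 = 18
  x_1 + s3 = 5
  x_2 + s4 = 5
  x_1 + 3x_2 + s5 = 8
  x_1, x_2, s1, s2, s3, s4, s5 ≥ 0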